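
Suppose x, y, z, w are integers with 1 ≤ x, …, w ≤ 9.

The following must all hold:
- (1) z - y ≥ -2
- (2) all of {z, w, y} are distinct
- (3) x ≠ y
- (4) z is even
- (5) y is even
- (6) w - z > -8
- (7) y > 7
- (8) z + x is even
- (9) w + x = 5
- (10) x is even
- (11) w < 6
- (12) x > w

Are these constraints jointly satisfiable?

Satisfiable

One satisfying assignment is x = 4, y = 8, z = 6, w = 1.
For the less obvious constraints — constraint 1: z - y = -2; constraint 6: w - z = -5; constraint 9: w + x = 5 — and the others hold by inspection.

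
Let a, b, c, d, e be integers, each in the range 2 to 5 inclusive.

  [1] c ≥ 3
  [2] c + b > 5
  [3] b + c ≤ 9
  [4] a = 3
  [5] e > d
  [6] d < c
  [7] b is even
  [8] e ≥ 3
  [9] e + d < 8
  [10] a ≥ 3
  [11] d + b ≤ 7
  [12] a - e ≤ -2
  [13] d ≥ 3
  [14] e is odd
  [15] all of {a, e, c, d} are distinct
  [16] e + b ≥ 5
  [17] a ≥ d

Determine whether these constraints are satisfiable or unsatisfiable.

Constraints 1, 8, 10, and 13 confine each of a, e, c, d to the 3 values {3, …, 5} (the domain already gives each ≤ 5).
Constraint 15 requires all 4 of them to be distinct, but only 3 values are available — impossible by the pigeonhole principle.

Unsatisfiable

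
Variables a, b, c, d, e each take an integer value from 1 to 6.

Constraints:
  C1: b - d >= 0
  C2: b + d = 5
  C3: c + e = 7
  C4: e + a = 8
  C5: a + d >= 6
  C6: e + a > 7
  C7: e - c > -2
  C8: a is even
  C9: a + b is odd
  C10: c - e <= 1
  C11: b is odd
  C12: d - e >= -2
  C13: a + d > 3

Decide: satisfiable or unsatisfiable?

Setting (a, b, c, d, e) = (4, 3, 3, 2, 4) satisfies everything: constraint 1: b - d = 1; constraint 2: b + d = 5; constraint 3: c + e = 7, and the others follow.

Satisfiable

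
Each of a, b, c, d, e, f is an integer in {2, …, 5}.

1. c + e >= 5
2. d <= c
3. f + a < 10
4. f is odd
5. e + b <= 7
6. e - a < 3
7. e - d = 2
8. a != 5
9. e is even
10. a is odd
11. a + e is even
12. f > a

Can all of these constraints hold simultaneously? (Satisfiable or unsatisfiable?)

Unsatisfiable

Constraint 10 makes a odd and constraint 9 makes e even, so a + e must be odd. Constraint 11 says a + e is even — contradiction.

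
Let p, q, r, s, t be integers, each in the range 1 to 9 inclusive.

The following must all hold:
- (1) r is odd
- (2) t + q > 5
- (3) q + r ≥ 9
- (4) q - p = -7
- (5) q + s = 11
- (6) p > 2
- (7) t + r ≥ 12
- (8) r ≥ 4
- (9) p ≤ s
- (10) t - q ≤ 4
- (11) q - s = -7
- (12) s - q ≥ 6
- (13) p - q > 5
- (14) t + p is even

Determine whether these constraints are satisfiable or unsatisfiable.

Try p = 9, q = 2, r = 9, s = 9, t = 5.
Check constraint 2: t + q = 7; constraint 3: q + r = 11. The remaining constraints are straightforward to verify.

Satisfiable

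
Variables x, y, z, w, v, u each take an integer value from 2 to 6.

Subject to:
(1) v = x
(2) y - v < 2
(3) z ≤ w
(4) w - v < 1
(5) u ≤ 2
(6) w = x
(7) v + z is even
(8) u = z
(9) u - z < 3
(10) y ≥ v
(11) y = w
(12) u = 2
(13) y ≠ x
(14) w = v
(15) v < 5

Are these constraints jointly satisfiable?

Unsatisfiable

From constraints 1, 11, and 14, y = w = v = x, so y = x. But constraint 13 says y ≠ x. Contradiction.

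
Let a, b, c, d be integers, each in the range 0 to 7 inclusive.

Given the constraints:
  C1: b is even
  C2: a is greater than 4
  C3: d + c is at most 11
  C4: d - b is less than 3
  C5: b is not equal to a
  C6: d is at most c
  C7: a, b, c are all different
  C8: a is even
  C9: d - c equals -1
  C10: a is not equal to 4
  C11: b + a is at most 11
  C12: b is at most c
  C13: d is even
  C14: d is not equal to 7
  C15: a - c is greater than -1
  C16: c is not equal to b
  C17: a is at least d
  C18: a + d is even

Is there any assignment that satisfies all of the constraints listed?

Take a = 6, b = 4, c = 5, d = 4. Then constraint 3: d + c = 9; constraint 4: d - b = 0; constraint 9: d - c = -1, and every other listed constraint is also met.

Satisfiable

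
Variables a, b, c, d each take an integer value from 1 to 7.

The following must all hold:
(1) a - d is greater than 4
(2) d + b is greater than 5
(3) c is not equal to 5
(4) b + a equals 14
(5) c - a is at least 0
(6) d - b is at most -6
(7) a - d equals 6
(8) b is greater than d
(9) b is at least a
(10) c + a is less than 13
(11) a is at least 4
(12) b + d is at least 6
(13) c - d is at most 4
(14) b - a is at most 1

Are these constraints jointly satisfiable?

Unsatisfiable

Constraints 5, 6, 13, and 14 give d − c ≥ -4, c − a ≥ 0, a − b ≥ -1, b − d ≥ 6.
Adding all 4 inequalities: the left sides telescope to 0, and the right sides sum to (-4) + 0 + (-1) + 6 = 1. So 0 ≥ 1, which is false.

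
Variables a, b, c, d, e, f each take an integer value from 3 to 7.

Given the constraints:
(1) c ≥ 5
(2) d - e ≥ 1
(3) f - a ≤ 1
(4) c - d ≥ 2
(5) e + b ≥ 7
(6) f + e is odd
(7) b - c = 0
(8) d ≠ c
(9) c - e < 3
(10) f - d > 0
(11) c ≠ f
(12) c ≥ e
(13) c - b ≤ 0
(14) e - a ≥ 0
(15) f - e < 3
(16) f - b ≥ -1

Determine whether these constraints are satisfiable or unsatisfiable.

Constraints 2, 3, 4, 13, 14, and 16 give b − c ≥ 0, c − d ≥ 2, d − e ≥ 1, e − a ≥ 0, a − f ≥ -1, f − b ≥ -1.
Adding all 6 inequalities: the left sides telescope to 0, and the right sides sum to 0 + 2 + 1 + 0 + (-1) + (-1) = 1. So 0 ≥ 1, which is false.

Unsatisfiable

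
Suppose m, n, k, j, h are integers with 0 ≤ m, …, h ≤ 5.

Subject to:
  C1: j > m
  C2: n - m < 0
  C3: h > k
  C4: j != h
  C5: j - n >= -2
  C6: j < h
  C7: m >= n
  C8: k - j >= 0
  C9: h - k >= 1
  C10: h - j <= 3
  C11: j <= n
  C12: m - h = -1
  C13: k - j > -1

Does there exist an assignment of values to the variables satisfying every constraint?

Constraints 1, 2, and 11 give j ≤ n, n < m, m < j. Chaining: j ≤ n < m < j, which forces j < j — impossible.

Unsatisfiable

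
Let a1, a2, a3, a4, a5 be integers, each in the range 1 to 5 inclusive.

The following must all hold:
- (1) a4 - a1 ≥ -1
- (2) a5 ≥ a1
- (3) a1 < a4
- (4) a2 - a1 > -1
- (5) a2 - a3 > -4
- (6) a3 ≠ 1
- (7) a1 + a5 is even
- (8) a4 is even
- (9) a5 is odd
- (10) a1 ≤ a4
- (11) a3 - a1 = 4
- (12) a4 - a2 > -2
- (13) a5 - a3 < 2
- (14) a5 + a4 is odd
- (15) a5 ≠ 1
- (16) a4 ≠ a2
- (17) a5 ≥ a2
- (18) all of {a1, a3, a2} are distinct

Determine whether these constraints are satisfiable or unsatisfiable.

Satisfiable

One satisfying assignment is a1 = 1, a2 = 3, a3 = 5, a4 = 2, a5 = 5.
For the less obvious constraints — constraint 1: a4 - a1 = 1; constraint 4: a2 - a1 = 2 — and the others hold by inspection.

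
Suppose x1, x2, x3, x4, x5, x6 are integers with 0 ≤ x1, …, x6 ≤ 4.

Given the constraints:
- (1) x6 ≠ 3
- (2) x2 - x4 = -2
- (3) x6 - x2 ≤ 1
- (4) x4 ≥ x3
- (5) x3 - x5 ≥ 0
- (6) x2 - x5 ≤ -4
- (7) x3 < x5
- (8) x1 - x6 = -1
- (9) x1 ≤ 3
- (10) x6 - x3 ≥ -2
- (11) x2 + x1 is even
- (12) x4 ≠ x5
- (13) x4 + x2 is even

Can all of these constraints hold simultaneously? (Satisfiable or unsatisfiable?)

Constraints 3, 5, 6, and 10 give x2 − x6 ≥ -1, x6 − x3 ≥ -2, x3 − x5 ≥ 0, x5 − x2 ≥ 4.
Adding all 4 inequalities: the left sides telescope to 0, and the right sides sum to (-1) + (-2) + 0 + 4 = 1. So 0 ≥ 1, which is false.

Unsatisfiable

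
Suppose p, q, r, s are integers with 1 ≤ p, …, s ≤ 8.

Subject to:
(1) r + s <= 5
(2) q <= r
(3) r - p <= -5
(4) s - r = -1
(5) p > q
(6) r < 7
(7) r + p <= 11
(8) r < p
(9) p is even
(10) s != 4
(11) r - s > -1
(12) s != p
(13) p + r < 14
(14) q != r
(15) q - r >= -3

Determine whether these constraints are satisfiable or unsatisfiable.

Setting (p, q, r, s) = (8, 2, 3, 2) satisfies everything: constraint 1: r + s = 5; constraint 3: r - p = -5; constraint 4: s - r = -1, and the others follow.

Satisfiable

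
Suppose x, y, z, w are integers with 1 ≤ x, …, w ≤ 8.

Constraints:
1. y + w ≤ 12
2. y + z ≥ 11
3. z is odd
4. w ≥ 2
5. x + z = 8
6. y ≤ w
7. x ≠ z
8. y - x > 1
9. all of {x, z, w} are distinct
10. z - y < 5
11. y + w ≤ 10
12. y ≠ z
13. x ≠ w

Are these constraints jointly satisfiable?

The assignment x = 1, y = 4, z = 7, w = 6 works:
  constraint 1 holds since y + w = 10.
  constraint 2 holds since y + z = 11.
The rest check out directly.

Satisfiable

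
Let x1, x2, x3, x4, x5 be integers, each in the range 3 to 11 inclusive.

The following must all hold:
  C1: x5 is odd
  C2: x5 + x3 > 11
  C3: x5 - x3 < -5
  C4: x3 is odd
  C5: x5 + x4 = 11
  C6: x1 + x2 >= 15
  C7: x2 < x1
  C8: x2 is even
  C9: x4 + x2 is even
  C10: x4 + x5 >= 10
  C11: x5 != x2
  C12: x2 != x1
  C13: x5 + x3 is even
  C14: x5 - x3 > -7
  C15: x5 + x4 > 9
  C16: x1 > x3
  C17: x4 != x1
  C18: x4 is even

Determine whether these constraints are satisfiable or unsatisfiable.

Satisfiable

Try x1 = 10, x2 = 6, x3 = 9, x4 = 8, x5 = 3.
Check constraint 2: x5 + x3 = 12; constraint 3: x5 - x3 = -6; constraint 5: x5 + x4 = 11. The remaining constraints are straightforward to verify.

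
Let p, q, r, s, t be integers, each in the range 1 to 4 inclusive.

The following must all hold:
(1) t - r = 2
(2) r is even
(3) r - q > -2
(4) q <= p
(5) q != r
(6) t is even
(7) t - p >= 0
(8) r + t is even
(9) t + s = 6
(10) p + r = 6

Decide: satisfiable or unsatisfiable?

Satisfiable

Take p = 4, q = 3, r = 2, s = 2, t = 4. Then constraint 1: t - r = 2; constraint 3: r - q = -1, and every other listed constraint is also met.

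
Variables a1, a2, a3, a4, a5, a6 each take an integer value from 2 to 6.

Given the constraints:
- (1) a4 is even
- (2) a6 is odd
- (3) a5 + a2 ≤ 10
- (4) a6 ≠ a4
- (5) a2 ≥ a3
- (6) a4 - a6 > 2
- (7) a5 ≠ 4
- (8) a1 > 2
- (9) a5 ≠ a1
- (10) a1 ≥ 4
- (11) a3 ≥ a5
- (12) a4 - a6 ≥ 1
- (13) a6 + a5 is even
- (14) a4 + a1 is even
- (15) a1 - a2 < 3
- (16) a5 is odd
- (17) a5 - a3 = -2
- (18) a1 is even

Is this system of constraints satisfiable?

Satisfiable

Try a1 = 6, a2 = 6, a3 = 5, a4 = 6, a5 = 3, a6 = 3.
Check constraint 3: a5 + a2 = 9; constraint 6: a4 - a6 = 3; constraint 12: a4 - a6 = 3. The remaining constraints are straightforward to verify.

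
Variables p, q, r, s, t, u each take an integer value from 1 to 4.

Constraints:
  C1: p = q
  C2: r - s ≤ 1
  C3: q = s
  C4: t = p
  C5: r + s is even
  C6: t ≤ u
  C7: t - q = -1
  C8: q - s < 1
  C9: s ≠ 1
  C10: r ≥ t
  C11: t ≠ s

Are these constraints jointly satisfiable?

Unsatisfiable

From constraints 1, 3, and 4, t = p = q = s, so t = s. But constraint 11 says t ≠ s. Contradiction.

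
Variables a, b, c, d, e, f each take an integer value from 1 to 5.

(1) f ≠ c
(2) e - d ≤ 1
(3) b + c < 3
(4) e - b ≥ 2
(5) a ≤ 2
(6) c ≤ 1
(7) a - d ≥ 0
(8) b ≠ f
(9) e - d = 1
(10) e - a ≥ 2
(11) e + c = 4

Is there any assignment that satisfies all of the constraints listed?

Constraints 2, 7, and 10 give d − e ≥ -1, e − a ≥ 2, a − d ≥ 0.
Adding all 3 inequalities: the left sides telescope to 0, and the right sides sum to (-1) + 2 + 0 = 1. So 0 ≥ 1, which is false.

Unsatisfiable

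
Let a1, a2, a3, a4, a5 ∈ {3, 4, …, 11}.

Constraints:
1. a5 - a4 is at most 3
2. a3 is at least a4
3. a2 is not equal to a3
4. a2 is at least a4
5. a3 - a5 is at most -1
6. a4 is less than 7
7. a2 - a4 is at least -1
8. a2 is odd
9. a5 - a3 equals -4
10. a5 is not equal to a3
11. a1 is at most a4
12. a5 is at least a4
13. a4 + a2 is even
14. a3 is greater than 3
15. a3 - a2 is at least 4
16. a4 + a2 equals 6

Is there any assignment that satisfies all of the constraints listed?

Unsatisfiable

Constraints 1, 5, 7, and 15 give a3 − a2 ≥ 4, a2 − a4 ≥ -1, a4 − a5 ≥ -3, a5 − a3 ≥ 1.
Adding all 4 inequalities: the left sides telescope to 0, and the right sides sum to 4 + (-1) + (-3) + 1 = 1. So 0 ≥ 1, which is false.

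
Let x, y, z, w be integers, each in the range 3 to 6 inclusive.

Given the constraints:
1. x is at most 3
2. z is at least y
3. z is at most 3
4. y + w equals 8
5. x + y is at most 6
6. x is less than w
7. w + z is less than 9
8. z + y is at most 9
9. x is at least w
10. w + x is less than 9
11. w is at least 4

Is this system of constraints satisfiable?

From constraints 2 and 3: y ≤ z ≤ 3. From constraints 1 and 9: w ≤ x ≤ 3. Hence y + w ≤ 6. But constraint 4 requires y + w = 8, and 8 > 6. Contradiction.

Unsatisfiable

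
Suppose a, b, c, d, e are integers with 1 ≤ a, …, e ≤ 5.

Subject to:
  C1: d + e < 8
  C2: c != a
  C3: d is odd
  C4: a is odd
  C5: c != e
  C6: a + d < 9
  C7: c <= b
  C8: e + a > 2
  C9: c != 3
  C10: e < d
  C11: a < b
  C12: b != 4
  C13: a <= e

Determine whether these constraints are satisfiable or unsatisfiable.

Setting (a, b, c, d, e) = (1, 5, 5, 5, 2) satisfies everything: constraint 1: d + e = 7; constraint 6: a + d = 6, and the others follow.

Satisfiable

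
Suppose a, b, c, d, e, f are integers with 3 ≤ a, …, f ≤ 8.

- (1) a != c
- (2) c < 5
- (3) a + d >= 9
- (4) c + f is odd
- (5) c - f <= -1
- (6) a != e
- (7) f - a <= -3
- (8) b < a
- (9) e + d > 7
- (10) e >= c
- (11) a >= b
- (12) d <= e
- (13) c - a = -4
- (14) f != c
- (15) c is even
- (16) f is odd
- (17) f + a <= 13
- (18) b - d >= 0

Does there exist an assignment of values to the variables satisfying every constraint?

Satisfiable

One satisfying assignment is a = 8, b = 4, c = 4, d = 3, e = 6, f = 5.
For the less obvious constraints — constraint 3: a + d = 11; constraint 5: c - f = -1 — and the others hold by inspection.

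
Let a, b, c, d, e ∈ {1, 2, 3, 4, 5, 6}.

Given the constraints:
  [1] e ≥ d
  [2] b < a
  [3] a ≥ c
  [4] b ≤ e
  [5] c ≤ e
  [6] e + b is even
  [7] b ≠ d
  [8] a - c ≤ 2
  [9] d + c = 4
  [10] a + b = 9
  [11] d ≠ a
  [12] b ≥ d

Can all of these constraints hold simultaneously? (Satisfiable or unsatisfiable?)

Satisfiable

Take a = 5, b = 4, c = 3, d = 1, e = 6. Then constraint 8: a - c = 2; constraint 9: d + c = 4, and every other listed constraint is also met.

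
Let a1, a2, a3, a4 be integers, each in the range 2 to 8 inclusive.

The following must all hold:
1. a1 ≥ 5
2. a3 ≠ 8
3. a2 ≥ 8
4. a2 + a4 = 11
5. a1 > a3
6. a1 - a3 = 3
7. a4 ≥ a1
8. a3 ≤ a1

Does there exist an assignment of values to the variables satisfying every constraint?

From constraint 3: a2 ≥ 8. From constraints 1 and 7: a4 ≥ a1 ≥ 5. Hence a2 + a4 ≥ 13. But constraint 4 requires a2 + a4 = 11, and 11 < 13. Contradiction.

Unsatisfiable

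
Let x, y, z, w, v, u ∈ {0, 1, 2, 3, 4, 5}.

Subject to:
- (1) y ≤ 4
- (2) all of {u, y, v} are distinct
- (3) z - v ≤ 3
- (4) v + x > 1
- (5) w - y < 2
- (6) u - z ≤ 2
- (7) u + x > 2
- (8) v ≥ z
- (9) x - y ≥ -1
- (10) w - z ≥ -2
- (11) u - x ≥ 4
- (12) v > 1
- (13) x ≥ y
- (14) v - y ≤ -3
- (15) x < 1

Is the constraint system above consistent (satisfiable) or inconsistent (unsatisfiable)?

Unsatisfiable

Constraints 3, 6, 9, 11, and 14 give z − u ≥ -2, u − x ≥ 4, x − y ≥ -1, y − v ≥ 3, v − z ≥ -3.
Adding all 5 inequalities: the left sides telescope to 0, and the right sides sum to (-2) + 4 + (-1) + 3 + (-3) = 1. So 0 ≥ 1, which is false.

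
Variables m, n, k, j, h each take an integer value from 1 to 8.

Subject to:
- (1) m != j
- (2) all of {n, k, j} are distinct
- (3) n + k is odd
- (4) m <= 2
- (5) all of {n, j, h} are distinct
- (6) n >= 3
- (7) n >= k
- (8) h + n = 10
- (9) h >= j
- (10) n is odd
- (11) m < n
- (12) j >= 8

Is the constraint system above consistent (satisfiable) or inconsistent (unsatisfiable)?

Unsatisfiable

From constraints 9 and 12: h ≥ j ≥ 8. From constraint 6: n ≥ 3. Hence h + n ≥ 11. But constraint 8 requires h + n = 10, and 10 < 11. Contradiction.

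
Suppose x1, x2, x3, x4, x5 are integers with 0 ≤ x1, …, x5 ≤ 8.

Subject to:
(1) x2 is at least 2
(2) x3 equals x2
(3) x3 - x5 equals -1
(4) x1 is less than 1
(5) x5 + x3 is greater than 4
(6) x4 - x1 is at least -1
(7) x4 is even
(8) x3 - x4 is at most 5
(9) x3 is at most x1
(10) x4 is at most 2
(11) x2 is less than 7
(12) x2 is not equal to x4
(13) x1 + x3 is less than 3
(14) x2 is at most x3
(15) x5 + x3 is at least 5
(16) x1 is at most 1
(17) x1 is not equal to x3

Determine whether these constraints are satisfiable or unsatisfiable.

From constraints 1 and 14: x3 ≥ x2 and x2 ≥ 2, so x3 ≥ 2. From constraints 9 and 16: x3 ≤ x1 and x1 ≤ 1, so x3 ≤ 1. But 1 < 2, so no value of x3 works.

Unsatisfiable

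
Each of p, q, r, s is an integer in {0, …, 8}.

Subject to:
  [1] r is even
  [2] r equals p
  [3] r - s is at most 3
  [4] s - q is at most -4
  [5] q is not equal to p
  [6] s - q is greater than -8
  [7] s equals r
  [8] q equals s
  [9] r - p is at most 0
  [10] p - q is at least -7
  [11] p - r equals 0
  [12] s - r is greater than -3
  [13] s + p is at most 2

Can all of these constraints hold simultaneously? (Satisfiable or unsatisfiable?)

Unsatisfiable

From constraints 2, 7, and 8, q = s = r = p, so q = p. But constraint 5 says q ≠ p. Contradiction.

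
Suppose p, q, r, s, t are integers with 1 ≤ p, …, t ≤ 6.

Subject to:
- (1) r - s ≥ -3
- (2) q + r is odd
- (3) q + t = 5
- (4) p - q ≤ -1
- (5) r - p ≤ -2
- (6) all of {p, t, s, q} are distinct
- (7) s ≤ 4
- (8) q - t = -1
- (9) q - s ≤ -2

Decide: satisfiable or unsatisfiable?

Unsatisfiable

Constraints 1, 4, 5, and 9 give r − s ≥ -3, s − q ≥ 2, q − p ≥ 1, p − r ≥ 2.
Adding all 4 inequalities: the left sides telescope to 0, and the right sides sum to (-3) + 2 + 1 + 2 = 2. So 0 ≥ 2, which is false.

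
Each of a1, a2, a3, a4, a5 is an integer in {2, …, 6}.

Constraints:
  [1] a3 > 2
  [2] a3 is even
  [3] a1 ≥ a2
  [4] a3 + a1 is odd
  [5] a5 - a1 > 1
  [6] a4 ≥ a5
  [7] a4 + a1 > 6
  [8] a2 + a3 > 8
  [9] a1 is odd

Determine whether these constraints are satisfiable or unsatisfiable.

Try a1 = 3, a2 = 3, a3 = 6, a4 = 6, a5 = 6.
Check constraint 5: a5 - a1 = 3; constraint 7: a4 + a1 = 9. The remaining constraints are straightforward to verify.

Satisfiable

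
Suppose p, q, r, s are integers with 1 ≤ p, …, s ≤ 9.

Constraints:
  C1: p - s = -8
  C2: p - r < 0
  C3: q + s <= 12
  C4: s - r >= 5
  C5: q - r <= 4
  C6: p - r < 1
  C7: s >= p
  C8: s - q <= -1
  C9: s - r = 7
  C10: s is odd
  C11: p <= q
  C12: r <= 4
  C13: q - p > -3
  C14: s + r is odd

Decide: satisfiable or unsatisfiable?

Constraints 4, 5, and 8 give s − r ≥ 5, r − q ≥ -4, q − s ≥ 1.
Adding all 3 inequalities: the left sides telescope to 0, and the right sides sum to 5 + (-4) + 1 = 2. So 0 ≥ 2, which is false.

Unsatisfiable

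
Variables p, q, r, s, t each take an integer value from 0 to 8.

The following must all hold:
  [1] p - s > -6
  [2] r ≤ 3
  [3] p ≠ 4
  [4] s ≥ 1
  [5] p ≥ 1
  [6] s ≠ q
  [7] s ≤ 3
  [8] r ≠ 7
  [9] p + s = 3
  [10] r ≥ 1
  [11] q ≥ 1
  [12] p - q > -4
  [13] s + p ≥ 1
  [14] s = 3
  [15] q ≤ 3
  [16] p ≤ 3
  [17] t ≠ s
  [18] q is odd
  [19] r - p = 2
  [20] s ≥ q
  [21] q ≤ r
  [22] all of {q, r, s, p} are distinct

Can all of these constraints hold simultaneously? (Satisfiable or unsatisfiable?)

Unsatisfiable

Constraints 2, 4, 5, 7, 10, 11, 15, and 16 confine each of q, r, s, p to the 3 values {1, …, 3}.
Constraint 22 requires all 4 of them to be distinct, but only 3 values are available — impossible by the pigeonhole principle.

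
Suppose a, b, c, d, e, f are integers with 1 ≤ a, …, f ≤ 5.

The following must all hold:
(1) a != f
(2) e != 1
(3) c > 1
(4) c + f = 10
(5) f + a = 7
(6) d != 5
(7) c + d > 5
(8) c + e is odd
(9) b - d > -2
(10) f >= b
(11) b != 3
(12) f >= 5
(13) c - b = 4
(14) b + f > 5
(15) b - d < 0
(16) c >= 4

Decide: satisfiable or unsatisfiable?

One satisfying assignment is a = 2, b = 1, c = 5, d = 2, e = 4, f = 5.
For the less obvious constraints — constraint 4: c + f = 10; constraint 5: f + a = 7; constraint 7: c + d = 7 — and the others hold by inspection.

Satisfiable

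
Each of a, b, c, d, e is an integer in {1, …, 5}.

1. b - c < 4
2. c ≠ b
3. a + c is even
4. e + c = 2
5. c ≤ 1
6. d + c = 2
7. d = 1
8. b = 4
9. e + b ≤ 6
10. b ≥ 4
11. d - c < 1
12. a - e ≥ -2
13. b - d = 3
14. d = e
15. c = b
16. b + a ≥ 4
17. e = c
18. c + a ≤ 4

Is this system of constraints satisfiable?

Constraint 7 fixes d = 1 and constraint 8 fixes b = 4. Constraints 14, 15, and 17 give d = e = c = b, so d = b. But 1 ≠ 4 — contradiction.

Unsatisfiable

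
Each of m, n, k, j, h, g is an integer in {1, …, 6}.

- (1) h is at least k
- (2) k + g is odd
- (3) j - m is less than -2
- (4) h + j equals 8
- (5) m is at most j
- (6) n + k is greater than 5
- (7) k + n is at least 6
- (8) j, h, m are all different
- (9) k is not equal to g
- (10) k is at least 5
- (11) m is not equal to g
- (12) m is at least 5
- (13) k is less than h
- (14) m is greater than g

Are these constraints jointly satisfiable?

Unsatisfiable

From constraints 1 and 10: h ≥ k ≥ 5. From constraints 5 and 12: j ≥ m ≥ 5. Hence h + j ≥ 10. But constraint 4 requires h + j = 8, and 8 < 10. Contradiction.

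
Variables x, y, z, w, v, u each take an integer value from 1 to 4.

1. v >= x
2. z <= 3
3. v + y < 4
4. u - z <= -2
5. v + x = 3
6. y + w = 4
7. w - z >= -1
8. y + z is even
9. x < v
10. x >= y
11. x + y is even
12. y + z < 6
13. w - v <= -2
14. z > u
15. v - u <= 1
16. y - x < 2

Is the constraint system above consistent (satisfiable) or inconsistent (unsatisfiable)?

Constraints 4, 7, 13, and 15 give w − z ≥ -1, z − u ≥ 2, u − v ≥ -1, v − w ≥ 2.
Adding all 4 inequalities: the left sides telescope to 0, and the right sides sum to (-1) + 2 + (-1) + 2 = 2. So 0 ≥ 2, which is false.

Unsatisfiable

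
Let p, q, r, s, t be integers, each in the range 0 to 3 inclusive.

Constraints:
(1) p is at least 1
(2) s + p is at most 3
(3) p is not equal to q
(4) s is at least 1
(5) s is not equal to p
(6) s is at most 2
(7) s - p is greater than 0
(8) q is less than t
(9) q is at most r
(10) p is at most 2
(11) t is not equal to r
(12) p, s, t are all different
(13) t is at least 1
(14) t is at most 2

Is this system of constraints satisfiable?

Unsatisfiable

Constraints 1, 4, 6, 10, 13, and 14 confine each of p, s, t to the 2 values {1, 2}.
Constraint 12 requires all 3 of them to be distinct, but only 2 values are available — impossible by the pigeonhole principle.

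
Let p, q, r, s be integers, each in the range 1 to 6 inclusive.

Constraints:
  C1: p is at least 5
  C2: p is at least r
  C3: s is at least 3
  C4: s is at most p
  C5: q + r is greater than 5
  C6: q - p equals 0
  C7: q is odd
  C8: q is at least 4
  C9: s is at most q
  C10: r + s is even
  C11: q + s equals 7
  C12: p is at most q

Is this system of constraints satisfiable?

From constraints 1 and 12: q ≥ p ≥ 5. From constraint 3: s ≥ 3. Hence q + s ≥ 8. But constraint 11 requires q + s = 7, and 7 < 8. Contradiction.

Unsatisfiable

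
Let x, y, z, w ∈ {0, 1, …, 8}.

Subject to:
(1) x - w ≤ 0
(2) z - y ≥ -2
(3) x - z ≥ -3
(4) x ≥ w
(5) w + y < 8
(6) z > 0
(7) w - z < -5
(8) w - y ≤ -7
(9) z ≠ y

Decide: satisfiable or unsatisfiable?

Constraints 1, 2, 3, and 8 give y − w ≥ 7, w − x ≥ 0, x − z ≥ -3, z − y ≥ -2.
Adding all 4 inequalities: the left sides telescope to 0, and the right sides sum to 7 + 0 + (-3) + (-2) = 2. So 0 ≥ 2, which is false.

Unsatisfiable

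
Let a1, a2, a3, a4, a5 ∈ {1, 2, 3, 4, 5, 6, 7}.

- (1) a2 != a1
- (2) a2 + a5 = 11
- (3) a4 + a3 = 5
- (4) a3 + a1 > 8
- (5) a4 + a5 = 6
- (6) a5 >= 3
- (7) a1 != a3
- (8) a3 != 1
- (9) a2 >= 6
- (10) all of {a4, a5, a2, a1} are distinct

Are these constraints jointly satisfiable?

The assignment a1 = 6, a2 = 7, a3 = 3, a4 = 2, a5 = 4 works:
  constraint 2 holds since a2 + a5 = 11.
  constraint 3 holds since a4 + a3 = 5.
The rest check out directly.

Satisfiable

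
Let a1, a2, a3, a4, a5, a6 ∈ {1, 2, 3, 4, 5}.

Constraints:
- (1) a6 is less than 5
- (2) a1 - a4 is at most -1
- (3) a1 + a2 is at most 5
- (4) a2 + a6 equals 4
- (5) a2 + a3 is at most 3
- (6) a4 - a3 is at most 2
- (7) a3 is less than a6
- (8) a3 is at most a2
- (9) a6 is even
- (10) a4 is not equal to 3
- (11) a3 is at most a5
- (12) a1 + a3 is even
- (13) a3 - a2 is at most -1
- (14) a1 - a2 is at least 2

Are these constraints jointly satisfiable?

Unsatisfiable

Constraints 2, 6, 13, and 14 give a4 − a1 ≥ 1, a1 − a2 ≥ 2, a2 − a3 ≥ 1, a3 − a4 ≥ -2.
Adding all 4 inequalities: the left sides telescope to 0, and the right sides sum to 1 + 2 + 1 + (-2) = 2. So 0 ≥ 2, which is false.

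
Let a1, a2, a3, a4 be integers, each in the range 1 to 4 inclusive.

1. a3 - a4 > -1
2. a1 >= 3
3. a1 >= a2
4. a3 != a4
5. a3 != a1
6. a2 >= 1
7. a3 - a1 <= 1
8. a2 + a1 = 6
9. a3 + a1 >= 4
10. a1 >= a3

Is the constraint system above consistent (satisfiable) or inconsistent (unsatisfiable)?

Setting (a1, a2, a3, a4) = (4, 2, 2, 1) satisfies everything: constraint 1: a3 - a4 = 1; constraint 7: a3 - a1 = -2; constraint 8: a2 + a1 = 6, and the others follow.

Satisfiable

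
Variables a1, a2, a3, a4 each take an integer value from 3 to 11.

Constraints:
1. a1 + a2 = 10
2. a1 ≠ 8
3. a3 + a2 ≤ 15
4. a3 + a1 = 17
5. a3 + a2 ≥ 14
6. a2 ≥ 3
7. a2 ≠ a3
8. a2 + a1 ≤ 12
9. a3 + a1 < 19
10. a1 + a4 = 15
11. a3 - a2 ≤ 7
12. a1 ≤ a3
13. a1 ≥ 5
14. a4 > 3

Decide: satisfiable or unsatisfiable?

Satisfiable

Setting (a1, a2, a3, a4) = (6, 4, 11, 9) satisfies everything: constraint 1: a1 + a2 = 10; constraint 3: a3 + a2 = 15; constraint 4: a3 + a1 = 17, and the others follow.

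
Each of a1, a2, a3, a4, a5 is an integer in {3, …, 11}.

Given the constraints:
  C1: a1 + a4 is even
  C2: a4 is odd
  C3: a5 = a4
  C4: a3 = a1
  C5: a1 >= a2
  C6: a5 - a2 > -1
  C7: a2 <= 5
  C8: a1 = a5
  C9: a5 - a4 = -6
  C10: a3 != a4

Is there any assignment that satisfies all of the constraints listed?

Unsatisfiable

From constraints 3, 4, and 8, a3 = a1 = a5 = a4, so a3 = a4. But constraint 10 says a3 ≠ a4. Contradiction.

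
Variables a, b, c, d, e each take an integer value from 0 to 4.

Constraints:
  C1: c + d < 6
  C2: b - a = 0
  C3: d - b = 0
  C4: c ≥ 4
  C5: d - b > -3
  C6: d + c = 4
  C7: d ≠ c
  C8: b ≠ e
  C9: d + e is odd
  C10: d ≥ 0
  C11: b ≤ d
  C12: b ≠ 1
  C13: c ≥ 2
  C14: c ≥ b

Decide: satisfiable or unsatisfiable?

Satisfiable

Take a = 0, b = 0, c = 4, d = 0, e = 1. Then constraint 1: c + d = 4; constraint 2: b - a = 0, and every other listed constraint is also met.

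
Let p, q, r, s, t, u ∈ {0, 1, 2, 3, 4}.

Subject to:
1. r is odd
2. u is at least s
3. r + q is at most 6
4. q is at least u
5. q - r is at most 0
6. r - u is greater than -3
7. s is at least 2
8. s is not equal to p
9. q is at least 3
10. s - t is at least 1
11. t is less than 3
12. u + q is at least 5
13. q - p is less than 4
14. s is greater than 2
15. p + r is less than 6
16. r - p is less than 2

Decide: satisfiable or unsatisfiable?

Satisfiable

Take p = 2, q = 3, r = 3, s = 3, t = 0, u = 3. Then constraint 3: r + q = 6; constraint 5: q - r = 0, and every other listed constraint is also met.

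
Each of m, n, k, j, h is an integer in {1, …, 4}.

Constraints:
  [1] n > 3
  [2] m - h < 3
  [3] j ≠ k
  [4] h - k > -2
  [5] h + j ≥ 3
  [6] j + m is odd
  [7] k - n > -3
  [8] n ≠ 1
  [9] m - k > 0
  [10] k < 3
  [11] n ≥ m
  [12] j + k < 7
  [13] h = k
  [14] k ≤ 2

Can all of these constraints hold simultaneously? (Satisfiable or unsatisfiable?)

Satisfiable

Take m = 4, n = 4, k = 2, j = 3, h = 2. Then constraint 2: m - h = 2; constraint 4: h - k = 0; constraint 5: h + j = 5, and every other listed constraint is also met.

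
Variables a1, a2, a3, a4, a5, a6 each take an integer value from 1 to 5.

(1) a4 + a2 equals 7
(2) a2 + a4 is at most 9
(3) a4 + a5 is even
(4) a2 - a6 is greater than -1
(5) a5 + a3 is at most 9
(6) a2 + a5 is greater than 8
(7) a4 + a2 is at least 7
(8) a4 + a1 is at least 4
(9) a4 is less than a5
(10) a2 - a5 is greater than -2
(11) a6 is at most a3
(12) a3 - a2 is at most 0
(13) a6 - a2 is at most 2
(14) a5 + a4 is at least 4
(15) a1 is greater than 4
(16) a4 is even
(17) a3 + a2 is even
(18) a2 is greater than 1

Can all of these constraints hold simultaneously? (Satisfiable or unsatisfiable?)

One satisfying assignment is a1 = 5, a2 = 5, a3 = 5, a4 = 2, a5 = 4, a6 = 5.
For the less obvious constraints — constraint 1: a4 + a2 = 7; constraint 2: a2 + a4 = 7; constraint 4: a2 - a6 = 0 — and the others hold by inspection.

Satisfiable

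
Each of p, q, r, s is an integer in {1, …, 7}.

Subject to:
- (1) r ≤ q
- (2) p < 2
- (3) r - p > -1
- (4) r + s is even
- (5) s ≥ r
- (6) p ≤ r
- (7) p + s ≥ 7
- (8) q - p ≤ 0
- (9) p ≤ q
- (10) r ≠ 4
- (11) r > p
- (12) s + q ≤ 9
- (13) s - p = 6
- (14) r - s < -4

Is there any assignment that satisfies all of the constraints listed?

Unsatisfiable

Constraints 1, 8, and 11 give q ≤ p, p < r, r ≤ q. Chaining: q ≤ p < r ≤ q, which forces q < q — impossible.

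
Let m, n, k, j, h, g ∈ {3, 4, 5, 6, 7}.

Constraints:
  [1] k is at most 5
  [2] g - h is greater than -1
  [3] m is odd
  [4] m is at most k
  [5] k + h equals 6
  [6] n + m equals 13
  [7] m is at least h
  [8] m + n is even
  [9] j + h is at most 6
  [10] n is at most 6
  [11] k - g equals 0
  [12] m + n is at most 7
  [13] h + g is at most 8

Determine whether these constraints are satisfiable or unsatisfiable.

From constraint 10: n ≤ 6. From constraints 1 and 4: m ≤ k ≤ 5. Hence n + m ≤ 11. But constraint 6 requires n + m = 13, and 13 > 11. Contradiction.

Unsatisfiable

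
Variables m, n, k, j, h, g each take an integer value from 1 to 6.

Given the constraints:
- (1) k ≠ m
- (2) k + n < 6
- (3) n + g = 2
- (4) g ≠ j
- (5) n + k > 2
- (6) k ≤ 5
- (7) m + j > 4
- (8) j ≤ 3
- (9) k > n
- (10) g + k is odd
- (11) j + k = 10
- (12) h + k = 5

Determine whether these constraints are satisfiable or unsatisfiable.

Unsatisfiable

From constraint 8: j ≤ 3. From constraint 6: k ≤ 5. Hence j + k ≤ 8. But constraint 11 requires j + k = 10, and 10 > 8. Contradiction.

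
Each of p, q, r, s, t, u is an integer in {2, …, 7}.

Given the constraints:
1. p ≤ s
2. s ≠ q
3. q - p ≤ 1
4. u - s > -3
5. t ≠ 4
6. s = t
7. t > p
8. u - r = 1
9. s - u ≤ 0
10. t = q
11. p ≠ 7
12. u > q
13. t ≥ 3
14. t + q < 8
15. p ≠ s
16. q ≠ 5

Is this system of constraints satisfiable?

From constraints 6 and 10, s = t = q, so s = q. But constraint 2 says s ≠ q. Contradiction.

Unsatisfiable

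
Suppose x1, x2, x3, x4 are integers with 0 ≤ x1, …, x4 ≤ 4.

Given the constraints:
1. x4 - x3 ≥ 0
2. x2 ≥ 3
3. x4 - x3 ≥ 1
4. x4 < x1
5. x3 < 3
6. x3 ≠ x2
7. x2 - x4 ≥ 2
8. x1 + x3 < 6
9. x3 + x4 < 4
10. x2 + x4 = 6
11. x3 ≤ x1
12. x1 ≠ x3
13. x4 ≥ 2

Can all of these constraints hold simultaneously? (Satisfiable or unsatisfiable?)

Satisfiable

Try x1 = 4, x2 = 4, x3 = 0, x4 = 2.
Check constraint 1: x4 - x3 = 2; constraint 3: x4 - x3 = 2. The remaining constraints are straightforward to verify.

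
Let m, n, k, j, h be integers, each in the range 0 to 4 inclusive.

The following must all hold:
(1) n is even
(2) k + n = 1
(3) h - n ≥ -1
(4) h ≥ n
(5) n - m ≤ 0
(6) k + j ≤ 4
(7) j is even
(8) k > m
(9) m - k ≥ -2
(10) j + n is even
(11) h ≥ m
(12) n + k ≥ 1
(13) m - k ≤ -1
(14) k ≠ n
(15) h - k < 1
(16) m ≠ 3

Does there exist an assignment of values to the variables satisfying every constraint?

One satisfying assignment is m = 0, n = 0, k = 1, j = 0, h = 1.
For the less obvious constraints — constraint 2: k + n = 1; constraint 3: h - n = 1; constraint 5: n - m = 0 — and the others hold by inspection.

Satisfiable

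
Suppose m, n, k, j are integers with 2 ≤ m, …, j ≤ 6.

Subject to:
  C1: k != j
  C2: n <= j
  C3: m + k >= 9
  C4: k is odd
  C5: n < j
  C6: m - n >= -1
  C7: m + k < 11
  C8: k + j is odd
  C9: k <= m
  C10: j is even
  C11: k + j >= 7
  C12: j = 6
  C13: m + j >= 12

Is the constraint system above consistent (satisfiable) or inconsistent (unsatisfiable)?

Setting (m, n, k, j) = (6, 4, 3, 6) satisfies everything: constraint 3: m + k = 9; constraint 6: m - n = 2; constraint 7: m + k = 9, and the others follow.

Satisfiable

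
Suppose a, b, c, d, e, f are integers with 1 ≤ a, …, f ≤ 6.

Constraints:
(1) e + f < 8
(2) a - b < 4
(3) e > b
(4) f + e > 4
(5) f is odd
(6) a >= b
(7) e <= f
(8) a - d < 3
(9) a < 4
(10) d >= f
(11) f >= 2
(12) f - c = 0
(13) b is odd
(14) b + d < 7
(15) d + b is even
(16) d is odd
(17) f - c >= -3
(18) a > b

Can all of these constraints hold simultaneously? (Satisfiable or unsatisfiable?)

Satisfiable

Try a = 3, b = 1, c = 3, d = 3, e = 3, f = 3.
Check constraint 1: e + f = 6; constraint 2: a - b = 2; constraint 4: f + e = 6. The remaining constraints are straightforward to verify.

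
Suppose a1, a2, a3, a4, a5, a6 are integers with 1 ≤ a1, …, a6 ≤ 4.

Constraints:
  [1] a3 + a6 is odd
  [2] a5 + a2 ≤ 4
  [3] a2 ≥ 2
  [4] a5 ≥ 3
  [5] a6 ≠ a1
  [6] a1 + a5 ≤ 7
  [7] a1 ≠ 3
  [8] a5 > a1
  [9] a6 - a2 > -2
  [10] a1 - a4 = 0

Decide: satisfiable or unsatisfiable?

Unsatisfiable

From constraint 4: a5 ≥ 3. From constraint 3: a2 ≥ 2. Hence a5 + a2 ≥ 5. But constraint 2 requires a5 + a2 ≤ 4, and 4 < 5. Contradiction.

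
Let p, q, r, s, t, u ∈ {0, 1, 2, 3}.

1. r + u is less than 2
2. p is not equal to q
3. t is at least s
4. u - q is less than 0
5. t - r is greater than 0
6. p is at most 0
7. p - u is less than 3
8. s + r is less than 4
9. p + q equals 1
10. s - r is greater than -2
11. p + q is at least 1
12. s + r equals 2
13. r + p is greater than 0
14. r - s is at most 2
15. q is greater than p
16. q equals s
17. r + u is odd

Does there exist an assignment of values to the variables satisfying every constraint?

Setting (p, q, r, s, t, u) = (0, 1, 1, 1, 2, 0) satisfies everything: constraint 1: r + u = 1; constraint 4: u - q = -1, and the others follow.

Satisfiable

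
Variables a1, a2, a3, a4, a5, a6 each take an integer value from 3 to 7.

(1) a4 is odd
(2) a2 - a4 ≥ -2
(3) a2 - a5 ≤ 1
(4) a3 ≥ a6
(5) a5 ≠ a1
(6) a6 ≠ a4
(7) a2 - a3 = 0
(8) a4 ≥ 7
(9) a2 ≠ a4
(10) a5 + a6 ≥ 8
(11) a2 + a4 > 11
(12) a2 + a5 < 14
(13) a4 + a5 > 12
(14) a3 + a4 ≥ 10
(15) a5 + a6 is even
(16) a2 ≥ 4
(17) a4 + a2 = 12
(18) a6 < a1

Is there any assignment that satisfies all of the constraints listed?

Take a1 = 4, a2 = 5, a3 = 5, a4 = 7, a5 = 7, a6 = 3. Then constraint 2: a2 - a4 = -2; constraint 3: a2 - a5 = -2; constraint 7: a2 - a3 = 0, and every other listed constraint is also met.

Satisfiable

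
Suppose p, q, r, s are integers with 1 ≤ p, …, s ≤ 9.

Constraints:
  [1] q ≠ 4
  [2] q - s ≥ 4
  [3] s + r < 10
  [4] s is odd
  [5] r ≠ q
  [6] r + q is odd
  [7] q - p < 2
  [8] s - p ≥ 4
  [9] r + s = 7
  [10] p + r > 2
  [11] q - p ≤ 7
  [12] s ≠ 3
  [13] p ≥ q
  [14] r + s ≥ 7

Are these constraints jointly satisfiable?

Unsatisfiable

Constraints 2, 8, and 11 give p − q ≥ -7, q − s ≥ 4, s − p ≥ 4.
Adding all 3 inequalities: the left sides telescope to 0, and the right sides sum to (-7) + 4 + 4 = 1. So 0 ≥ 1, which is false.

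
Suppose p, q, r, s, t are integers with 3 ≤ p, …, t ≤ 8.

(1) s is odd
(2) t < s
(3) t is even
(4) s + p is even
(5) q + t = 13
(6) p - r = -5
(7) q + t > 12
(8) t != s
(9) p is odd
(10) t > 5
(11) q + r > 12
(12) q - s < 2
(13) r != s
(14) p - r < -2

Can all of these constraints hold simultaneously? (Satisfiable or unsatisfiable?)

Satisfiable

The assignment p = 3, q = 7, r = 8, s = 7, t = 6 works:
  constraint 5 holds since q + t = 13.
  constraint 6 holds since p - r = -5.
The rest check out directly.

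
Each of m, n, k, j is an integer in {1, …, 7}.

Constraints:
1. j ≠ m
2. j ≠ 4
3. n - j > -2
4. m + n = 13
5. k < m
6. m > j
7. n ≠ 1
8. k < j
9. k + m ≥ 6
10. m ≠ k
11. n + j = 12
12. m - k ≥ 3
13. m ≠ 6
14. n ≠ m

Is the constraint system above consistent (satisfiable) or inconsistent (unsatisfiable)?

Satisfiable

Setting (m, n, k, j) = (7, 6, 2, 6) satisfies everything: constraint 3: n - j = 0; constraint 4: m + n = 13, and the others follow.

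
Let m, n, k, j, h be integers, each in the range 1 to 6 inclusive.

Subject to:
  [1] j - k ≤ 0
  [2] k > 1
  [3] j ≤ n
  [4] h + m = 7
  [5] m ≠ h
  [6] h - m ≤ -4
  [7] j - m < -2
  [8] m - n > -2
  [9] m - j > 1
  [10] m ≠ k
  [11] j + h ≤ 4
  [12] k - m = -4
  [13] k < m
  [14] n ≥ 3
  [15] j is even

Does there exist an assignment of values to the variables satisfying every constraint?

Satisfiable

Take m = 6, n = 6, k = 2, j = 2, h = 1. Then constraint 1: j - k = 0; constraint 4: h + m = 7, and every other listed constraint is also met.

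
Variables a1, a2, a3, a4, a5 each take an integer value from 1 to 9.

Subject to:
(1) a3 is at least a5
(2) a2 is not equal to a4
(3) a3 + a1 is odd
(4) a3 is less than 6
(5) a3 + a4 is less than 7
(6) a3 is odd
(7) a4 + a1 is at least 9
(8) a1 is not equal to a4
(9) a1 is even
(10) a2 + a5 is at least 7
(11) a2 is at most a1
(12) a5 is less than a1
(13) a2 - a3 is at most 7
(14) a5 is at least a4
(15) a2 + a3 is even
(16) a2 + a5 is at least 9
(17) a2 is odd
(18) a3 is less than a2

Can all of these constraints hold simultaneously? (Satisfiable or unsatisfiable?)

Try a1 = 8, a2 = 7, a3 = 3, a4 = 2, a5 = 2.
Check constraint 5: a3 + a4 = 5; constraint 7: a4 + a1 = 10. The remaining constraints are straightforward to verify.

Satisfiable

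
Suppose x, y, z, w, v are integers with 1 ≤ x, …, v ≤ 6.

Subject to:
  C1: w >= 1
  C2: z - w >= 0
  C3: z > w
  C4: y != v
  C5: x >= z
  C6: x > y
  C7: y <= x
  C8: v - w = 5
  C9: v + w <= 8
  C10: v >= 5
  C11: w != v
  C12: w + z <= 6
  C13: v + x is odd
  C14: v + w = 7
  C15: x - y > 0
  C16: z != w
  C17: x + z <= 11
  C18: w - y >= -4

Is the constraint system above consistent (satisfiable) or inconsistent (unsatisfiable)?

Try x = 5, y = 3, z = 3, w = 1, v = 6.
Check constraint 2: z - w = 2; constraint 8: v - w = 5. The remaining constraints are straightforward to verify.

Satisfiable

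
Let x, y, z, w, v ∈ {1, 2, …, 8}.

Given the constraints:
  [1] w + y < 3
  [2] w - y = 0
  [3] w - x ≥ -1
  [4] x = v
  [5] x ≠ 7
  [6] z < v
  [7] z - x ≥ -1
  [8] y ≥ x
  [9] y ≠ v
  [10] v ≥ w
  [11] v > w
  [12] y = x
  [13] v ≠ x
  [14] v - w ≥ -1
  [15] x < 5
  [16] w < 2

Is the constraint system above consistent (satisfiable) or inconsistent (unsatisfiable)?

From constraints 4 and 12, y = x = v, so y = v. But constraint 9 says y ≠ v. Contradiction.

Unsatisfiable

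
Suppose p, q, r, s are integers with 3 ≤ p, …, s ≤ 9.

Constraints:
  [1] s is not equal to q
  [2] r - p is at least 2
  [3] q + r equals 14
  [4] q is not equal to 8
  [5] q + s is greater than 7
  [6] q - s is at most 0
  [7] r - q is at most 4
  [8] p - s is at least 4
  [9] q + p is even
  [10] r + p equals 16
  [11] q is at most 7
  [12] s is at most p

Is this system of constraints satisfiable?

Constraints 2, 6, 7, and 8 give r − p ≥ 2, p − s ≥ 4, s − q ≥ 0, q − r ≥ -4.
Adding all 4 inequalities: the left sides telescope to 0, and the right sides sum to 2 + 4 + 0 + (-4) = 2. So 0 ≥ 2, which is false.

Unsatisfiable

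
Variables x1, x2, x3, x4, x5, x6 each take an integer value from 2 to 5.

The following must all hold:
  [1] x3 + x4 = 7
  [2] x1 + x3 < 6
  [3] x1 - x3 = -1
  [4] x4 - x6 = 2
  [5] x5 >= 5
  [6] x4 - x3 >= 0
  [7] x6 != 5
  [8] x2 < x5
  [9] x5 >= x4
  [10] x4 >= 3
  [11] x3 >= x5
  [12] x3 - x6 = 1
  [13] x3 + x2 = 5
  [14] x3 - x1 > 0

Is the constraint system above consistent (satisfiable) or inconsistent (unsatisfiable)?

Unsatisfiable

From constraints 5 and 11: x3 ≥ x5 ≥ 5. From constraint 10: x4 ≥ 3. Hence x3 + x4 ≥ 8. But constraint 1 requires x3 + x4 = 7, and 7 < 8. Contradiction.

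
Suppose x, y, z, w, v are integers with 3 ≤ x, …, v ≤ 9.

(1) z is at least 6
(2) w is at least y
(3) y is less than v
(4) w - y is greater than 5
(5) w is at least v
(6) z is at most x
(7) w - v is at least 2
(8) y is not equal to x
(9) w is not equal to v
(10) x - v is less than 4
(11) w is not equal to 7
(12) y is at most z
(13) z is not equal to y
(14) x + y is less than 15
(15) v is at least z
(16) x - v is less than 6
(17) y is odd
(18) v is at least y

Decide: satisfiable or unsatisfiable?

Satisfiable

One satisfying assignment is x = 9, y = 3, z = 6, w = 9, v = 6.
For the less obvious constraints — constraint 4: w - y = 6; constraint 7: w - v = 3; constraint 10: x - v = 3 — and the others hold by inspection.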